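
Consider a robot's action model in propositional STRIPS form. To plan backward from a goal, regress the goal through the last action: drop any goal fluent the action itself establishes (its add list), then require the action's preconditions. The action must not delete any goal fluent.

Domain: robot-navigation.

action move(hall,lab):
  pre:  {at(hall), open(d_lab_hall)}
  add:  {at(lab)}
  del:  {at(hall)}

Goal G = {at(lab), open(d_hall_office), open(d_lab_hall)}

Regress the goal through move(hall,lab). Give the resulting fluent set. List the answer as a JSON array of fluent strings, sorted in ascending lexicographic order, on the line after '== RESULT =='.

Regress:
  G ∩ del = {}  (empty — regression defined)
  G \ add = {at(lab), open(d_hall_office), open(d_lab_hall)} \ {at(lab)} = {open(d_hall_office), open(d_lab_hall)}
  ∪ pre   = {open(d_hall_office), open(d_lab_hall)} ∪ {at(hall), open(d_lab_hall)}
          = {at(hall), open(d_hall_office), open(d_lab_hall)}

== RESULT ==
["at(hall)", "open(d_hall_office)", "open(d_lab_hall)"]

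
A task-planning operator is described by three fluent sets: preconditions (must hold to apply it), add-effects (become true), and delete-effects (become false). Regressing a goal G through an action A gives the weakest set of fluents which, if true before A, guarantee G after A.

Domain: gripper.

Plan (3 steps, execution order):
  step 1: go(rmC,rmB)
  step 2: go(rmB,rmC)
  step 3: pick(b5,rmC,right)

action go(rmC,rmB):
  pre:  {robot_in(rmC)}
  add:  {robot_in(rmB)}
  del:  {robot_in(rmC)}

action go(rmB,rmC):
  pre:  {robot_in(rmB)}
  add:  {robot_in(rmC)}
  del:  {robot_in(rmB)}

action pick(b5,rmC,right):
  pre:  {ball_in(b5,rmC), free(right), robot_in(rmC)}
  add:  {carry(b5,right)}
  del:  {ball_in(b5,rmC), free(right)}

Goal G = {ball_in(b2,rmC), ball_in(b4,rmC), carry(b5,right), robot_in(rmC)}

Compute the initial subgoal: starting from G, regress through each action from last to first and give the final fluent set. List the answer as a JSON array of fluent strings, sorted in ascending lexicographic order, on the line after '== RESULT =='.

Regress step by step:
  through step 3 (pick(b5,rmC,right)): drop {carry(b5,right)}, keep {ball_in(b2,rmC), ball_in(b4,rmC), robot_in(rmC)}, require {ball_in(b5,rmC), free(right), robot_in(rmC)}
    → {ball_in(b2,rmC), ball_in(b4,rmC), ball_in(b5,rmC), free(right), robot_in(rmC)}
  through step 2 (go(rmB,rmC)): drop {robot_in(rmC)}, keep {ball_in(b2,rmC), ball_in(b4,rmC), ball_in(b5,rmC), free(right)}, require {robot_in(rmB)}
    → {ball_in(b2,rmC), ball_in(b4,rmC), ball_in(b5,rmC), free(right), robot_in(rmB)}
  through step 1 (go(rmC,rmB)): drop {robot_in(rmB)}, keep {ball_in(b2,rmC), ball_in(b4,rmC), ball_in(b5,rmC), free(right)}, require {robot_in(rmC)}
    → {ball_in(b2,rmC), ball_in(b4,rmC), ball_in(b5,rmC), free(right), robot_in(rmC)}

== RESULT ==
["ball_in(b2,rmC)", "ball_in(b4,rmC)", "ball_in(b5,rmC)", "free(right)", "robot_in(rmC)"]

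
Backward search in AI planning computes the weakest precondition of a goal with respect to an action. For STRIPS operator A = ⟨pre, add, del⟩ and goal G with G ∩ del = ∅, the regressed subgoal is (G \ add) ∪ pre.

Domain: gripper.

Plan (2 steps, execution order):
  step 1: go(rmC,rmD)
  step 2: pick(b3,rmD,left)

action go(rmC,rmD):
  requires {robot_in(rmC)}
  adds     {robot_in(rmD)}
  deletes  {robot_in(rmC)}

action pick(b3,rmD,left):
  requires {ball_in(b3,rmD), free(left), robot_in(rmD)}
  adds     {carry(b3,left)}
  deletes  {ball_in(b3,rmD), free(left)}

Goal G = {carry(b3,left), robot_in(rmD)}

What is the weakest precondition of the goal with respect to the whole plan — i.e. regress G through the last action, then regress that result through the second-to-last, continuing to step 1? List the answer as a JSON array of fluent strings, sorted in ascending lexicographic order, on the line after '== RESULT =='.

Work backward from the goal:
  through step 2 (pick(b3,rmD,left)): drop {carry(b3,left)}, keep {robot_in(rmD)}, require {ball_in(b3,rmD), free(left), robot_in(rmD)}
    → {ball_in(b3,rmD), free(left), robot_in(rmD)}
  through step 1 (go(rmC,rmD)): drop {robot_in(rmD)}, keep {ball_in(b3,rmD), free(left)}, require {robot_in(rmC)}
    → {ball_in(b3,rmD), free(left), robot_in(rmC)}

== RESULT ==
["ball_in(b3,rmD)", "free(left)", "robot_in(rmC)"]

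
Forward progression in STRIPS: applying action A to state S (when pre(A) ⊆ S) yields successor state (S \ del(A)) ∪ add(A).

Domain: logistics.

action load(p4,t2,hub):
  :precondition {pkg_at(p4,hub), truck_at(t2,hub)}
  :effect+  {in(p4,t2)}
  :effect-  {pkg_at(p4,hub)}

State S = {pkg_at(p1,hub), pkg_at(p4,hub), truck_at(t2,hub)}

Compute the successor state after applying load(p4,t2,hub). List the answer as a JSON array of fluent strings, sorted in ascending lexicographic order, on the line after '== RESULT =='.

Compute (S \ del) ∪ add:
  pre ⊆ S: {pkg_at(p4,hub), truck_at(t2,hub)} ⊆ S  — applicable
  S \ del = {pkg_at(p1,hub), truck_at(t2,hub)}
  ∪ add   = {in(p4,t2), pkg_at(p1,hub), truck_at(t2,hub)}

== RESULT ==
["in(p4,t2)", "pkg_at(p1,hub)", "truck_at(t2,hub)"]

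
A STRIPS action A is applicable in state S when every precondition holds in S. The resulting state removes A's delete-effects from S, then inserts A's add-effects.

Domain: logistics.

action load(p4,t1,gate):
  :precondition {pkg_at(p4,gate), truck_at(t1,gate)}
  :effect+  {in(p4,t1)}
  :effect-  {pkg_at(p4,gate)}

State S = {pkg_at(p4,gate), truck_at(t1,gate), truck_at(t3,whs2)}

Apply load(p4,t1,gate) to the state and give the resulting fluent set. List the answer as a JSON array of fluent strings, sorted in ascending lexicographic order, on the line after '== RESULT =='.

Compute (S \ del) ∪ add:
  pre ⊆ S: {pkg_at(p4,gate), truck_at(t1,gate)} ⊆ S  — applicable
  S \ del = {truck_at(t1,gate), truck_at(t3,whs2)}
  ∪ add   = {in(p4,t1), truck_at(t1,gate), truck_at(t3,whs2)}

== RESULT ==
["in(p4,t1)", "truck_at(t1,gate)", "truck_at(t3,whs2)"]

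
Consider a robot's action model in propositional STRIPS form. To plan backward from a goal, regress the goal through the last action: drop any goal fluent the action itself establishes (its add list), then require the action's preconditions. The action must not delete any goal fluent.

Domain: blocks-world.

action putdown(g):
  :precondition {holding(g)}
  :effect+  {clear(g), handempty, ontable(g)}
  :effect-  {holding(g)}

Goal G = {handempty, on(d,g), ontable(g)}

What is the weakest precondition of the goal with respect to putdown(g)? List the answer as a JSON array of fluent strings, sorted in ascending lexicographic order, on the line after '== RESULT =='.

Regress:
  G ∩ del = {}  (empty — regression defined)
  G \ add = {handempty, on(d,g), ontable(g)} \ {clear(g), handempty, ontable(g)} = {on(d,g)}
  ∪ pre   = {on(d,g)} ∪ {holding(g)}
          = {holding(g), on(d,g)}

== RESULT ==
["holding(g)", "on(d,g)"]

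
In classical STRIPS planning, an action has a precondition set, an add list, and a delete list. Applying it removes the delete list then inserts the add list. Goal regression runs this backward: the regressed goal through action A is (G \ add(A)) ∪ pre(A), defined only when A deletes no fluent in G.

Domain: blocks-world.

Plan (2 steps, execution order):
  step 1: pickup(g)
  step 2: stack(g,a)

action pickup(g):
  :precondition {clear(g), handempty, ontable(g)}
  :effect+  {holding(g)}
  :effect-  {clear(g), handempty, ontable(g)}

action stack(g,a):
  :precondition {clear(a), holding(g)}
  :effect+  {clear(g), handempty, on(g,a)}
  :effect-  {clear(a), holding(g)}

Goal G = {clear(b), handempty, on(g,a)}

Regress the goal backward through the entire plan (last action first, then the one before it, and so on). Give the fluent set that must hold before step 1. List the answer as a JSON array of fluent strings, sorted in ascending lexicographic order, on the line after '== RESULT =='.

Regress step by step:
  through step 2 (stack(g,a)): drop {handempty, on(g,a)}, keep {clear(b)}, require {clear(a), holding(g)}
    → {clear(a), clear(b), holding(g)}
  through step 1 (pickup(g)): drop {holding(g)}, keep {clear(a), clear(b)}, require {clear(g), handempty, ontable(g)}
    → {clear(a), clear(b), clear(g), handempty, ontable(g)}

== RESULT ==
["clear(a)", "clear(b)", "clear(g)", "handempty", "ontable(g)"]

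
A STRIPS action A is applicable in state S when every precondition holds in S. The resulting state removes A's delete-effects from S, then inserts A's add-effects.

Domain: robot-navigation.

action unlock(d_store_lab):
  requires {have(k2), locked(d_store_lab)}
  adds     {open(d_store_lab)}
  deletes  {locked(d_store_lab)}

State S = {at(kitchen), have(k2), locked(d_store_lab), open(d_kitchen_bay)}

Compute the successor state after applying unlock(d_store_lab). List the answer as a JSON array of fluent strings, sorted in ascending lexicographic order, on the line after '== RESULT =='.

Compute (S \ del) ∪ add:
  pre ⊆ S: {have(k2), locked(d_store_lab)} ⊆ S  — applicable
  S \ del = {at(kitchen), have(k2), open(d_kitchen_bay)}
  ∪ add   = {at(kitchen), have(k2), open(d_kitchen_bay), open(d_store_lab)}

== RESULT ==
["at(kitchen)", "have(k2)", "open(d_kitchen_bay)", "open(d_store_lab)"]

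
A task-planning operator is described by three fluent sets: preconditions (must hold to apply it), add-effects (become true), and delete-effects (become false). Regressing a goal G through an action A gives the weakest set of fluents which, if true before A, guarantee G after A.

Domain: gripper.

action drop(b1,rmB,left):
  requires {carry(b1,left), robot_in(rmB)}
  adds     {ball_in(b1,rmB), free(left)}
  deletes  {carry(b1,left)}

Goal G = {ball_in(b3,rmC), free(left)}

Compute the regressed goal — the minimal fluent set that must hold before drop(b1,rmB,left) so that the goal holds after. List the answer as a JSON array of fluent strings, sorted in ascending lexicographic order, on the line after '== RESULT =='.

Compute (G \ add) ∪ pre:
  G ∩ del = {}  (empty — regression defined)
  G \ add = {ball_in(b3,rmC), free(left)} \ {ball_in(b1,rmB), free(left)} = {ball_in(b3,rmC)}
  ∪ pre   = {ball_in(b3,rmC)} ∪ {carry(b1,left), robot_in(rmB)}
          = {ball_in(b3,rmC), carry(b1,left), robot_in(rmB)}

== RESULT ==
["ball_in(b3,rmC)", "carry(b1,left)", "robot_in(rmB)"]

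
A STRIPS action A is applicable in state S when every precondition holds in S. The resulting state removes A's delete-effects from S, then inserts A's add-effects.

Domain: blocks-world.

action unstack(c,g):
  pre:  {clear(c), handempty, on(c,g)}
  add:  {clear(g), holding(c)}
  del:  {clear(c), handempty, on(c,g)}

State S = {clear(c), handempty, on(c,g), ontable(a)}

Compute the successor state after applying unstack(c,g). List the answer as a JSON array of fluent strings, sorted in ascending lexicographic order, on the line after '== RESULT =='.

Progress:
  pre ⊆ S: {clear(c), handempty, on(c,g)} ⊆ S  — applicable
  S \ del = {ontable(a)}
  ∪ add   = {clear(g), holding(c), ontable(a)}

== RESULT ==
["clear(g)", "holding(c)", "ontable(a)"]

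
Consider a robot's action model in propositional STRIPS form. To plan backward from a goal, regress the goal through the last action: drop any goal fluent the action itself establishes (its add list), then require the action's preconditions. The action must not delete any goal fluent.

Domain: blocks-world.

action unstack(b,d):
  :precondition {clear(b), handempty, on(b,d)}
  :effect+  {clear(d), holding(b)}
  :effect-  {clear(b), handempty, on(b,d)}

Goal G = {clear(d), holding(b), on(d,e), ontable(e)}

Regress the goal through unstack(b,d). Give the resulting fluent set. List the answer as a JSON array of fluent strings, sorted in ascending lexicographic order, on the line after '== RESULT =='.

Regress:
  G ∩ del = {}  (empty — regression defined)
  G \ add = {clear(d), holding(b), on(d,e), ontable(e)} \ {clear(d), holding(b)} = {on(d,e), ontable(e)}
  ∪ pre   = {on(d,e), ontable(e)} ∪ {clear(b), handempty, on(b,d)}
          = {clear(b), handempty, on(b,d), on(d,e), ontable(e)}

== RESULT ==
["clear(b)", "handempty", "on(b,d)", "on(d,e)", "ontable(e)"]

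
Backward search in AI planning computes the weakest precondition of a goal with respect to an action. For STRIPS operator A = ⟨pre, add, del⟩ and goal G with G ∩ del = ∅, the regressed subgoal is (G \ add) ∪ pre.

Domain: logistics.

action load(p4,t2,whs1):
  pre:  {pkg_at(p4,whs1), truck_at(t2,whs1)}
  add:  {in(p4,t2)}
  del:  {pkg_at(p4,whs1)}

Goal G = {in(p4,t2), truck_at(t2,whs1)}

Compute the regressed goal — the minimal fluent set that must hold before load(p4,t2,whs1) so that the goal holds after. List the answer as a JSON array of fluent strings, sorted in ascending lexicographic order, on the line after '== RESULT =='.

Compute (G \ add) ∪ pre:
  G ∩ del = {}  (empty — regression defined)
  G \ add = {in(p4,t2), truck_at(t2,whs1)} \ {in(p4,t2)} = {truck_at(t2,whs1)}
  ∪ pre   = {truck_at(t2,whs1)} ∪ {pkg_at(p4,whs1), truck_at(t2,whs1)}
          = {pkg_at(p4,whs1), truck_at(t2,whs1)}

== RESULT ==
["pkg_at(p4,whs1)", "truck_at(t2,whs1)"]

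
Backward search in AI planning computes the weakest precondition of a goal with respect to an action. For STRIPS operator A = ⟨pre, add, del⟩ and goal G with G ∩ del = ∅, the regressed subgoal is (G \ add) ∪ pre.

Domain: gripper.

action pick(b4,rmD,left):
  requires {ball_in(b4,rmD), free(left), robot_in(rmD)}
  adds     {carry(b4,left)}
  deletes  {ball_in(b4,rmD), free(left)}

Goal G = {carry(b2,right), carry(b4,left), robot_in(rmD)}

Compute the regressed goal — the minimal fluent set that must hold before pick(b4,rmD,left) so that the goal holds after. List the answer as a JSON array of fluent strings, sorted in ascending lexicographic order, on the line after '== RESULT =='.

Compute (G \ add) ∪ pre:
  G ∩ del = {}  (empty — regression defined)
  G \ add = {carry(b2,right), carry(b4,left), robot_in(rmD)} \ {carry(b4,left)} = {carry(b2,right), robot_in(rmD)}
  ∪ pre   = {carry(b2,right), robot_in(rmD)} ∪ {ball_in(b4,rmD), free(left), robot_in(rmD)}
          = {ball_in(b4,rmD), carry(b2,right), free(left), robot_in(rmD)}

== RESULT ==
["ball_in(b4,rmD)", "carry(b2,right)", "free(left)", "robot_in(rmD)"]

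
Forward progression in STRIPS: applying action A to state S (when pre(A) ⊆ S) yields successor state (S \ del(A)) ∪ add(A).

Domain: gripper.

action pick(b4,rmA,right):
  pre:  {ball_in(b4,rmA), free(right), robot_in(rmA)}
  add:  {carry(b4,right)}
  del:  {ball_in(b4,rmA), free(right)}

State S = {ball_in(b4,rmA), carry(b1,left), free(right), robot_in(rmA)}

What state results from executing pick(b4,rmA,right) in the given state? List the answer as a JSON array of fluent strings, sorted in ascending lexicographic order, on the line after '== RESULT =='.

Compute (S \ del) ∪ add:
  pre ⊆ S: {ball_in(b4,rmA), free(right), robot_in(rmA)} ⊆ S  — applicable
  S \ del = {carry(b1,left), robot_in(rmA)}
  ∪ add   = {carry(b1,left), carry(b4,right), robot_in(rmA)}

== RESULT ==
["carry(b1,left)", "carry(b4,right)", "robot_in(rmA)"]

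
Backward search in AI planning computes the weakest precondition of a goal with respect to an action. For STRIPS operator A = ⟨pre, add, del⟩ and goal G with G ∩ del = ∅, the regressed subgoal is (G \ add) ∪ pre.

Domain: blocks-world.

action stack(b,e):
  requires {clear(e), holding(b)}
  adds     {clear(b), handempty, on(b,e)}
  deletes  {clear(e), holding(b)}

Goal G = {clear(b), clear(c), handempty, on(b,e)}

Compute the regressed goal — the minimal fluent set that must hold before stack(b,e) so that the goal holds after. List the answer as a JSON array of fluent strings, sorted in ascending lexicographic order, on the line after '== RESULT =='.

Regress:
  G ∩ del = {}  (empty — regression defined)
  G \ add = {clear(b), clear(c), handempty, on(b,e)} \ {clear(b), handempty, on(b,e)} = {clear(c)}
  ∪ pre   = {clear(c)} ∪ {clear(e), holding(b)}
          = {clear(c), clear(e), holding(b)}

== RESULT ==
["clear(c)", "clear(e)", "holding(b)"]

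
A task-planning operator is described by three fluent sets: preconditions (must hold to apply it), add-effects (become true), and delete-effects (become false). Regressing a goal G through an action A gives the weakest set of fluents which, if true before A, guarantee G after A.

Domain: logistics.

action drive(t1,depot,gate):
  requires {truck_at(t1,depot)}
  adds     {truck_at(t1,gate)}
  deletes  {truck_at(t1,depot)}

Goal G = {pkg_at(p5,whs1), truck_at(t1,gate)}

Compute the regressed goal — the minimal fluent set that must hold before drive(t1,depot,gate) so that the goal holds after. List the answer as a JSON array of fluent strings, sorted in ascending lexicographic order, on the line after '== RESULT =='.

Regress:
  G ∩ del = {}  (empty — regression defined)
  G \ add = {pkg_at(p5,whs1), truck_at(t1,gate)} \ {truck_at(t1,gate)} = {pkg_at(p5,whs1)}
  ∪ pre   = {pkg_at(p5,whs1)} ∪ {truck_at(t1,depot)}
          = {pkg_at(p5,whs1), truck_at(t1,depot)}

== RESULT ==
["pkg_at(p5,whs1)", "truck_at(t1,depot)"]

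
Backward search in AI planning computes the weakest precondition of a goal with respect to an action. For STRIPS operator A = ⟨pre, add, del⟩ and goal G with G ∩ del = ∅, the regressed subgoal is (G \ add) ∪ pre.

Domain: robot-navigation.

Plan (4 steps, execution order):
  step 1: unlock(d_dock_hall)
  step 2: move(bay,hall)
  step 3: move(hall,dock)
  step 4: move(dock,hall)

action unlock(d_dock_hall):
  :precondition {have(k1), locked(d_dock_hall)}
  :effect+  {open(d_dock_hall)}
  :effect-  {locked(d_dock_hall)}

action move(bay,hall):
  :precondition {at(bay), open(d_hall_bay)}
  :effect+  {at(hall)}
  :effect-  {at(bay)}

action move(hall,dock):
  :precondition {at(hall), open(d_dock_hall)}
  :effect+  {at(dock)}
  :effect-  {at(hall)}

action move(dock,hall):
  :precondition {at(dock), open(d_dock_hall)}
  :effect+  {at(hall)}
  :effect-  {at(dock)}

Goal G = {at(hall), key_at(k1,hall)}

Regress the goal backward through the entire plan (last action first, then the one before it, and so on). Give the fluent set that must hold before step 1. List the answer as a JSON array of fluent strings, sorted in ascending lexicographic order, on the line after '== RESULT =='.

Regress step by step:
  through step 4 (move(dock,hall)): drop {at(hall)}, keep {key_at(k1,hall)}, require {at(dock), open(d_dock_hall)}
    → {at(dock), key_at(k1,hall), open(d_dock_hall)}
  through step 3 (move(hall,dock)): drop {at(dock)}, keep {key_at(k1,hall), open(d_dock_hall)}, require {at(hall), open(d_dock_hall)}
    → {at(hall), key_at(k1,hall), open(d_dock_hall)}
  through step 2 (move(bay,hall)): drop {at(hall)}, keep {key_at(k1,hall), open(d_dock_hall)}, require {at(bay), open(d_hall_bay)}
    → {at(bay), key_at(k1,hall), open(d_dock_hall), open(d_hall_bay)}
  through step 1 (unlock(d_dock_hall)): drop {open(d_dock_hall)}, keep {at(bay), key_at(k1,hall), open(d_hall_bay)}, require {have(k1), locked(d_dock_hall)}
    → {at(bay), have(k1), key_at(k1,hall), locked(d_dock_hall), open(d_hall_bay)}

== RESULT ==
["at(bay)", "have(k1)", "key_at(k1,hall)", "locked(d_dock_hall)", "open(d_hall_bay)"]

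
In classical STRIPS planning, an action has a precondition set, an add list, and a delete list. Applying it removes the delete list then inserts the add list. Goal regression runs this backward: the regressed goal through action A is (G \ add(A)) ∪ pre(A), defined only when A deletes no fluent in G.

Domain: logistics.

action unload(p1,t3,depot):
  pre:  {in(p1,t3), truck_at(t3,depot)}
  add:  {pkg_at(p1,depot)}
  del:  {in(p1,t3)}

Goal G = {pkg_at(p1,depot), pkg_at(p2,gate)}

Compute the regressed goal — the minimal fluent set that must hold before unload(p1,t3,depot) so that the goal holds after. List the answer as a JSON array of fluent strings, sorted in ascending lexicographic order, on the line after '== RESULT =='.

Compute (G \ add) ∪ pre:
  G ∩ del = {}  (empty — regression defined)
  G \ add = {pkg_at(p1,depot), pkg_at(p2,gate)} \ {pkg_at(p1,depot)} = {pkg_at(p2,gate)}
  ∪ pre   = {pkg_at(p2,gate)} ∪ {in(p1,t3), truck_at(t3,depot)}
          = {in(p1,t3), pkg_at(p2,gate), truck_at(t3,depot)}

== RESULT ==
["in(p1,t3)", "pkg_at(p2,gate)", "truck_at(t3,depot)"]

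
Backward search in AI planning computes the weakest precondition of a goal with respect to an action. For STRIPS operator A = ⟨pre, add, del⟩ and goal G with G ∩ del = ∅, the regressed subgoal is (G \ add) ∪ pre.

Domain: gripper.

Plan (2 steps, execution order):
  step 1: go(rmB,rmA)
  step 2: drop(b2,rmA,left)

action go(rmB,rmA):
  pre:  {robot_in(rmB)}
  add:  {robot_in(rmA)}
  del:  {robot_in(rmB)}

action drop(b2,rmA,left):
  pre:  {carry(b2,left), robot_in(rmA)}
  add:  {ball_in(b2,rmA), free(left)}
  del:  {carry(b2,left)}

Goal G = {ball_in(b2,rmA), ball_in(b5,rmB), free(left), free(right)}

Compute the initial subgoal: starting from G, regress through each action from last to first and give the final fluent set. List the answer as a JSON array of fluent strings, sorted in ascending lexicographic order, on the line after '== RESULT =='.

Regress step by step:
  through step 2 (drop(b2,rmA,left)): drop {ball_in(b2,rmA), free(left)}, keep {ball_in(b5,rmB), free(right)}, require {carry(b2,left), robot_in(rmA)}
    → {ball_in(b5,rmB), carry(b2,left), free(right), robot_in(rmA)}
  through step 1 (go(rmB,rmA)): drop {robot_in(rmA)}, keep {ball_in(b5,rmB), carry(b2,left), free(right)}, require {robot_in(rmB)}
    → {ball_in(b5,rmB), carry(b2,left), free(right), robot_in(rmB)}

== RESULT ==
["ball_in(b5,rmB)", "carry(b2,left)", "free(right)", "robot_in(rmB)"]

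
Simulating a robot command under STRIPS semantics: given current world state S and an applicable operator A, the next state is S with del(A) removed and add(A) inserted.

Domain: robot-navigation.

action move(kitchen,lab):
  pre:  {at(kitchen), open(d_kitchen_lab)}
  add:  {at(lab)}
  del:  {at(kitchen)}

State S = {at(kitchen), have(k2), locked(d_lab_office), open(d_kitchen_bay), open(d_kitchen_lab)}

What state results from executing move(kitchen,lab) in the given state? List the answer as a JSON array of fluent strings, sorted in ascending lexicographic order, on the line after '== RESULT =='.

Compute (S \ del) ∪ add:
  pre ⊆ S: {at(kitchen), open(d_kitchen_lab)} ⊆ S  — applicable
  S \ del = {have(k2), locked(d_lab_office), open(d_kitchen_bay), open(d_kitchen_lab)}
  ∪ add   = {at(lab), have(k2), locked(d_lab_office), open(d_kitchen_bay), open(d_kitchen_lab)}

== RESULT ==
["at(lab)", "have(k2)", "locked(d_lab_office)", "open(d_kitchen_bay)", "open(d_kitchen_lab)"]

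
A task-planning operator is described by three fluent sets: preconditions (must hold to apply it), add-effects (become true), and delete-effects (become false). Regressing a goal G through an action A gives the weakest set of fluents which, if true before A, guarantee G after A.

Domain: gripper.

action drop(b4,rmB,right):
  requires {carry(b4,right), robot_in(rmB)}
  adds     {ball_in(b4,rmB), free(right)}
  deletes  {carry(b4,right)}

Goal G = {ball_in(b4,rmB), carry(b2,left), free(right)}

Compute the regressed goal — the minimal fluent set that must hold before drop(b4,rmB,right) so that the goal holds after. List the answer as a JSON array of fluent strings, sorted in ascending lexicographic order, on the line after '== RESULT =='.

Compute (G \ add) ∪ pre:
  G ∩ del = {}  (empty — regression defined)
  G \ add = {ball_in(b4,rmB), carry(b2,left), free(right)} \ {ball_in(b4,rmB), free(right)} = {carry(b2,left)}
  ∪ pre   = {carry(b2,left)} ∪ {carry(b4,right), robot_in(rmB)}
          = {carry(b2,left), carry(b4,right), robot_in(rmB)}

== RESULT ==
["carry(b2,left)", "carry(b4,right)", "robot_in(rmB)"]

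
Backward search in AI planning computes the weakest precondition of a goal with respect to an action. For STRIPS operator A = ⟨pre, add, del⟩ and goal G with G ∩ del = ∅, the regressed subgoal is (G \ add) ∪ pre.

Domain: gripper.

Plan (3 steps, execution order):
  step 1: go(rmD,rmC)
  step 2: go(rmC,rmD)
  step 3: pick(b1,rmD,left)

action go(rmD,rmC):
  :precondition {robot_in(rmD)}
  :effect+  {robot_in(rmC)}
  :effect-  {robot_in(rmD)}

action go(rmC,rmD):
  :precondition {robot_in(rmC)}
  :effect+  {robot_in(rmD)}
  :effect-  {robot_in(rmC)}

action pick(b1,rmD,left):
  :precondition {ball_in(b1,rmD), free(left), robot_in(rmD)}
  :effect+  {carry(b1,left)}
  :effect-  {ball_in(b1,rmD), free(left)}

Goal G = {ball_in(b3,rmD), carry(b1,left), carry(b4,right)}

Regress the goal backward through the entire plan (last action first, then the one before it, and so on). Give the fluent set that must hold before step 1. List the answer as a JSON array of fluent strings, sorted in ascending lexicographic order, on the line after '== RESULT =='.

Regress step by step:
  through step 3 (pick(b1,rmD,left)): drop {carry(b1,left)}, keep {ball_in(b3,rmD), carry(b4,right)}, require {ball_in(b1,rmD), free(left), robot_in(rmD)}
    → {ball_in(b1,rmD), ball_in(b3,rmD), carry(b4,right), free(left), robot_in(rmD)}
  through step 2 (go(rmC,rmD)): drop {robot_in(rmD)}, keep {ball_in(b1,rmD), ball_in(b3,rmD), carry(b4,right), free(left)}, require {robot_in(rmC)}
    → {ball_in(b1,rmD), ball_in(b3,rmD), carry(b4,right), free(left), robot_in(rmC)}
  through step 1 (go(rmD,rmC)): drop {robot_in(rmC)}, keep {ball_in(b1,rmD), ball_in(b3,rmD), carry(b4,right), free(left)}, require {robot_in(rmD)}
    → {ball_in(b1,rmD), ball_in(b3,rmD), carry(b4,right), free(left), robot_in(rmD)}

== RESULT ==
["ball_in(b1,rmD)", "ball_in(b3,rmD)", "carry(b4,right)", "free(left)", "robot_in(rmD)"]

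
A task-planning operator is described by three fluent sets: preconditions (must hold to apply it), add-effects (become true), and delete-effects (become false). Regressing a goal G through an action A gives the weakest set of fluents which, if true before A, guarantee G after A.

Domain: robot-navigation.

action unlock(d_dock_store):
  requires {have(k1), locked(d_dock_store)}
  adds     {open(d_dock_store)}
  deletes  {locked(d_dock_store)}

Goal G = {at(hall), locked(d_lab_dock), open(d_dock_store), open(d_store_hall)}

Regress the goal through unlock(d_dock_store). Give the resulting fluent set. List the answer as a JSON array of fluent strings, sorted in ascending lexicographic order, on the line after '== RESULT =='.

Regress:
  G ∩ del = {}  (empty — regression defined)
  G \ add = {at(hall), locked(d_lab_dock), open(d_dock_store), open(d_store_hall)} \ {open(d_dock_store)} = {at(hall), locked(d_lab_dock), open(d_store_hall)}
  ∪ pre   = {at(hall), locked(d_lab_dock), open(d_store_hall)} ∪ {have(k1), locked(d_dock_store)}
          = {at(hall), have(k1), locked(d_dock_store), locked(d_lab_dock), open(d_store_hall)}

== RESULT ==
["at(hall)", "have(k1)", "locked(d_dock_store)", "locked(d_lab_dock)", "open(d_store_hall)"]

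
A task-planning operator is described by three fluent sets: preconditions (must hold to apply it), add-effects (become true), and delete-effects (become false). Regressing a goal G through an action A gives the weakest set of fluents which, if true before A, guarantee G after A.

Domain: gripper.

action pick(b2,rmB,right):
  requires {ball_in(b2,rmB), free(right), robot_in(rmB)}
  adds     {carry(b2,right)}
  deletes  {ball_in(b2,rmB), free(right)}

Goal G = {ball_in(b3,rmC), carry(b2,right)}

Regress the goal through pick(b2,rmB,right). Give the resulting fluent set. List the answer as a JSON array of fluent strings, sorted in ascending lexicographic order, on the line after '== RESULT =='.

Regress:
  G ∩ del = {}  (empty — regression defined)
  G \ add = {ball_in(b3,rmC), carry(b2,right)} \ {carry(b2,right)} = {ball_in(b3,rmC)}
  ∪ pre   = {ball_in(b3,rmC)} ∪ {ball_in(b2,rmB), free(right), robot_in(rmB)}
          = {ball_in(b2,rmB), ball_in(b3,rmC), free(right), robot_in(rmB)}

== RESULT ==
["ball_in(b2,rmB)", "ball_in(b3,rmC)", "free(right)", "robot_in(rmB)"]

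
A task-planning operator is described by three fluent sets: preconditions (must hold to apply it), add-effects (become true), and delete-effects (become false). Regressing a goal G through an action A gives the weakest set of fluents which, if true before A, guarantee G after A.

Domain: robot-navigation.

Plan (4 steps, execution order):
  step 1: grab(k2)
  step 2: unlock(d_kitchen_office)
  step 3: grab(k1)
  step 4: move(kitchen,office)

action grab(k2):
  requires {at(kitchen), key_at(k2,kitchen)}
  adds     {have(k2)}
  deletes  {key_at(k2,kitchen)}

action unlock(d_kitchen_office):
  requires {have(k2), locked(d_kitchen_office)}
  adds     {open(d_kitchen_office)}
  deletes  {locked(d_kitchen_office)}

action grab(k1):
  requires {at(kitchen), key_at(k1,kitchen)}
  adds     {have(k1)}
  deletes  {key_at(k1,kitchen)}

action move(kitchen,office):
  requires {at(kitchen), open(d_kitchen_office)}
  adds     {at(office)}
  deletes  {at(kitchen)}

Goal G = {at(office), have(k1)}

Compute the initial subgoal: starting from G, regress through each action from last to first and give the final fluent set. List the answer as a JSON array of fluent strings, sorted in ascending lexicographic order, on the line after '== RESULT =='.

Regress step by step:
  through step 4 (move(kitchen,office)): drop {at(office)}, keep {have(k1)}, require {at(kitchen), open(d_kitchen_office)}
    → {at(kitchen), have(k1), open(d_kitchen_office)}
  through step 3 (grab(k1)): drop {have(k1)}, keep {at(kitchen), open(d_kitchen_office)}, require {at(kitchen), key_at(k1,kitchen)}
    → {at(kitchen), key_at(k1,kitchen), open(d_kitchen_office)}
  through step 2 (unlock(d_kitchen_office)): drop {open(d_kitchen_office)}, keep {at(kitchen), key_at(k1,kitchen)}, require {have(k2), locked(d_kitchen_office)}
    → {at(kitchen), have(k2), key_at(k1,kitchen), locked(d_kitchen_office)}
  through step 1 (grab(k2)): drop {have(k2)}, keep {at(kitchen), key_at(k1,kitchen), locked(d_kitchen_office)}, require {at(kitchen), key_at(k2,kitchen)}
    → {at(kitchen), key_at(k1,kitchen), key_at(k2,kitchen), locked(d_kitchen_office)}

== RESULT ==
["at(kitchen)", "key_at(k1,kitchen)", "key_at(k2,kitchen)", "locked(d_kitchen_office)"]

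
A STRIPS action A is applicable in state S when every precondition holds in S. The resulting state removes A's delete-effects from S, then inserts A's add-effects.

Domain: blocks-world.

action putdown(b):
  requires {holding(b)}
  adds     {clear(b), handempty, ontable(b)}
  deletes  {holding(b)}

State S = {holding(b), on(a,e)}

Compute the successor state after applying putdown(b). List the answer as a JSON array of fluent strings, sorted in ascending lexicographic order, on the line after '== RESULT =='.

Compute (S \ del) ∪ add:
  pre ⊆ S: {holding(b)} ⊆ S  — applicable
  S \ del = {on(a,e)}
  ∪ add   = {clear(b), handempty, on(a,e), ontable(b)}

== RESULT ==
["clear(b)", "handempty", "on(a,e)", "ontable(b)"]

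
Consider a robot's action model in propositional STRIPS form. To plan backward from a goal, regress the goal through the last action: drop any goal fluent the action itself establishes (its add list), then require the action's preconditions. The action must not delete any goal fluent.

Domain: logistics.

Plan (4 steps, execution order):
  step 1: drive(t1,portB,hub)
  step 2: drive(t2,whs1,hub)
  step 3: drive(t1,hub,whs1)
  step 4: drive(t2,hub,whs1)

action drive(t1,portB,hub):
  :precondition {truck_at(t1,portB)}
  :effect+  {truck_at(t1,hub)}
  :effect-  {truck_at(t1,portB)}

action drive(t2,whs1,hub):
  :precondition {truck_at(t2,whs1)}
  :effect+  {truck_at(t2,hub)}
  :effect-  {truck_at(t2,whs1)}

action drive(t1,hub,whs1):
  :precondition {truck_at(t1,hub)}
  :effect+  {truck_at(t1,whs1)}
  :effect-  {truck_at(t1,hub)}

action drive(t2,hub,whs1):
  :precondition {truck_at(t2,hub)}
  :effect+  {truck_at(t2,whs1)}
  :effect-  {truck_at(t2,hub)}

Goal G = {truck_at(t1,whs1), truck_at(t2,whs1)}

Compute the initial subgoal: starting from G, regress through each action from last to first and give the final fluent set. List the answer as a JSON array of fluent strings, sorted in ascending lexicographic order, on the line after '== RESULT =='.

Work backward from the goal:
  through step 4 (drive(t2,hub,whs1)): drop {truck_at(t2,whs1)}, keep {truck_at(t1,whs1)}, require {truck_at(t2,hub)}
    → {truck_at(t1,whs1), truck_at(t2,hub)}
  through step 3 (drive(t1,hub,whs1)): drop {truck_at(t1,whs1)}, keep {truck_at(t2,hub)}, require {truck_at(t1,hub)}
    → {truck_at(t1,hub), truck_at(t2,hub)}
  through step 2 (drive(t2,whs1,hub)): drop {truck_at(t2,hub)}, keep {truck_at(t1,hub)}, require {truck_at(t2,whs1)}
    → {truck_at(t1,hub), truck_at(t2,whs1)}
  through step 1 (drive(t1,portB,hub)): drop {truck_at(t1,hub)}, keep {truck_at(t2,whs1)}, require {truck_at(t1,portB)}
    → {truck_at(t1,portB), truck_at(t2,whs1)}

== RESULT ==
["truck_at(t1,portB)", "truck_at(t2,whs1)"]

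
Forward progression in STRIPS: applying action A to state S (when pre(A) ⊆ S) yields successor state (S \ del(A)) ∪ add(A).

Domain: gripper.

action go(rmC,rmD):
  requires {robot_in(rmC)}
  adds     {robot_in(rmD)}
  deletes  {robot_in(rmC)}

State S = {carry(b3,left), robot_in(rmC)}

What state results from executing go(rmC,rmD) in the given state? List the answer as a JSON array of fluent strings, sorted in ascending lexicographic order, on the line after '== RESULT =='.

Progress:
  pre ⊆ S: {robot_in(rmC)} ⊆ S  — applicable
  S \ del = {carry(b3,left)}
  ∪ add   = {carry(b3,left), robot_in(rmD)}

== RESULT ==
["carry(b3,left)", "robot_in(rmD)"]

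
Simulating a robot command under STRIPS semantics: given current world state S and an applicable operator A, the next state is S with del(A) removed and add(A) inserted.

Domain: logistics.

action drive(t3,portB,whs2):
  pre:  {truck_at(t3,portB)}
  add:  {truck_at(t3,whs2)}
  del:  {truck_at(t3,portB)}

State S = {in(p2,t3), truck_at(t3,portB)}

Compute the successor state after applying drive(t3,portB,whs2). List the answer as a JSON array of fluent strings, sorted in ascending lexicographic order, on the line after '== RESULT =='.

Progress:
  pre ⊆ S: {truck_at(t3,portB)} ⊆ S  — applicable
  S \ del = {in(p2,t3)}
  ∪ add   = {in(p2,t3), truck_at(t3,whs2)}

== RESULT ==
["in(p2,t3)", "truck_at(t3,whs2)"]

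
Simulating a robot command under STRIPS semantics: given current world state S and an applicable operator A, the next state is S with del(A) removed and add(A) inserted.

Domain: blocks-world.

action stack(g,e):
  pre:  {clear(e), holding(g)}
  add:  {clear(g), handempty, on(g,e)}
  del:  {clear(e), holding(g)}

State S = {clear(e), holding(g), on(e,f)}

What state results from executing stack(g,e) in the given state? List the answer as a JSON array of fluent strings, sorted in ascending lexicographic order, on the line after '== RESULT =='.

Compute (S \ del) ∪ add:
  pre ⊆ S: {clear(e), holding(g)} ⊆ S  — applicable
  S \ del = {on(e,f)}
  ∪ add   = {clear(g), handempty, on(e,f), on(g,e)}

== RESULT ==
["clear(g)", "handempty", "on(e,f)", "on(g,e)"]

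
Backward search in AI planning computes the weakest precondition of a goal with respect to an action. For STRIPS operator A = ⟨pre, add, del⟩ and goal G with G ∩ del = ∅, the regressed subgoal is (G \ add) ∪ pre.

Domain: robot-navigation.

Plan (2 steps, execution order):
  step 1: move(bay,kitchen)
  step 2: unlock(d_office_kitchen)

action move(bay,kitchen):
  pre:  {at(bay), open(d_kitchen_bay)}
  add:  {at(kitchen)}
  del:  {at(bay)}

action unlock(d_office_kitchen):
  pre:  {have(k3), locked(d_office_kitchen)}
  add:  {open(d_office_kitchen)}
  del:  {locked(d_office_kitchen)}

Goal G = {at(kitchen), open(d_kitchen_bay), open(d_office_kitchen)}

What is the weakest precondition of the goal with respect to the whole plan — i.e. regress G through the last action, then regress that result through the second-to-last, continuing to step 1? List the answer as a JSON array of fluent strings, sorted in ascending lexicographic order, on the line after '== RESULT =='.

Regress step by step:
  through step 2 (unlock(d_office_kitchen)): drop {open(d_office_kitchen)}, keep {at(kitchen), open(d_kitchen_bay)}, require {have(k3), locked(d_office_kitchen)}
    → {at(kitchen), have(k3), locked(d_office_kitchen), open(d_kitchen_bay)}
  through step 1 (move(bay,kitchen)): drop {at(kitchen)}, keep {have(k3), locked(d_office_kitchen), open(d_kitchen_bay)}, require {at(bay), open(d_kitchen_bay)}
    → {at(bay), have(k3), locked(d_office_kitchen), open(d_kitchen_bay)}

== RESULT ==
["at(bay)", "have(k3)", "locked(d_office_kitchen)", "open(d_kitchen_bay)"]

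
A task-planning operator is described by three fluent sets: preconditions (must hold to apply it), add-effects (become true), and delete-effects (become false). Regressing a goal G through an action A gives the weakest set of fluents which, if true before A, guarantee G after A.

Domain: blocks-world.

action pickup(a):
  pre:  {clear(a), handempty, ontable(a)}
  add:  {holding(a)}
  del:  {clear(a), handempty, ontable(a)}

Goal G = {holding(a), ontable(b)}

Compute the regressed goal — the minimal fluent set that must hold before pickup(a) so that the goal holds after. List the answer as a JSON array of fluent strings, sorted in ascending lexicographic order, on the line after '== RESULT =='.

Compute (G \ add) ∪ pre:
  G ∩ del = {}  (empty — regression defined)
  G \ add = {holding(a), ontable(b)} \ {holding(a)} = {ontable(b)}
  ∪ pre   = {ontable(b)} ∪ {clear(a), handempty, ontable(a)}
          = {clear(a), handempty, ontable(a), ontable(b)}

== RESULT ==
["clear(a)", "handempty", "ontable(a)", "ontable(b)"]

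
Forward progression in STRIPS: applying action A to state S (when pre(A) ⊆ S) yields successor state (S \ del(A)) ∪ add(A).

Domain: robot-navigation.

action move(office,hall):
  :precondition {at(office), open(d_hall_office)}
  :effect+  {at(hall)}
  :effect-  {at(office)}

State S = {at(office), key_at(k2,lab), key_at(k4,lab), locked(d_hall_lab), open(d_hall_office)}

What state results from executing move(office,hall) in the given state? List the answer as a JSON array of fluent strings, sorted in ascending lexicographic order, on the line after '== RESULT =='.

Progress:
  pre ⊆ S: {at(office), open(d_hall_office)} ⊆ S  — applicable
  S \ del = {key_at(k2,lab), key_at(k4,lab), locked(d_hall_lab), open(d_hall_office)}
  ∪ add   = {at(hall), key_at(k2,lab), key_at(k4,lab), locked(d_hall_lab), open(d_hall_office)}

== RESULT ==
["at(hall)", "key_at(k2,lab)", "key_at(k4,lab)", "locked(d_hall_lab)", "open(d_hall_office)"]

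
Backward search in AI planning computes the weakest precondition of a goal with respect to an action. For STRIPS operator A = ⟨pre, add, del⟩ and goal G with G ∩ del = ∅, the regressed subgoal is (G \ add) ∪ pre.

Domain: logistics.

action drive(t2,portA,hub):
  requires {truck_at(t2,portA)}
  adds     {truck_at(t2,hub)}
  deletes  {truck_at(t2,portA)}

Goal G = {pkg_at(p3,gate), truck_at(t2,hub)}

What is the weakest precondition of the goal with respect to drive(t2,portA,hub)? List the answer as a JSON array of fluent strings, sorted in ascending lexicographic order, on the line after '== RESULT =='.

Compute (G \ add) ∪ pre:
  G ∩ del = {}  (empty — regression defined)
  G \ add = {pkg_at(p3,gate), truck_at(t2,hub)} \ {truck_at(t2,hub)} = {pkg_at(p3,gate)}
  ∪ pre   = {pkg_at(p3,gate)} ∪ {truck_at(t2,portA)}
          = {pkg_at(p3,gate), truck_at(t2,portA)}

== RESULT ==
["pkg_at(p3,gate)", "truck_at(t2,portA)"]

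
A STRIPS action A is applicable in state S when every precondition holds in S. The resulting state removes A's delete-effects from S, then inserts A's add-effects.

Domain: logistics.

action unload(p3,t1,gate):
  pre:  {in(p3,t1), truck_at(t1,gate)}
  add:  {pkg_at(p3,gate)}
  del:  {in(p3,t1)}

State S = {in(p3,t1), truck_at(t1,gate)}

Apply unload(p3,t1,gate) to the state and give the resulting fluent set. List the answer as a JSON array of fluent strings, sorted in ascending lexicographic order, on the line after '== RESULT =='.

Progress:
  pre ⊆ S: {in(p3,t1), truck_at(t1,gate)} ⊆ S  — applicable
  S \ del = {truck_at(t1,gate)}
  ∪ add   = {pkg_at(p3,gate), truck_at(t1,gate)}

== RESULT ==
["pkg_at(p3,gate)", "truck_at(t1,gate)"]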